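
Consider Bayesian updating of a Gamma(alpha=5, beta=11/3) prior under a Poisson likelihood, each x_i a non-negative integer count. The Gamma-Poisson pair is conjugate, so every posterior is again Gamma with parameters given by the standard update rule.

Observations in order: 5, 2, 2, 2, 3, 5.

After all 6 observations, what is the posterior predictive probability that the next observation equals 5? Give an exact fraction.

obs 1: x=5 → posterior Gamma(10, 14/3)
obs 2: x=2 → posterior Gamma(12, 17/3)
obs 3: x=2 → posterior Gamma(14, 20/3)
obs 4: x=2 → posterior Gamma(16, 23/3)
obs 5: x=3 → posterior Gamma(19, 26/3)
obs 6: x=5 → posterior Gamma(24, 29/3)

373708851081685933123803570788103560003655/5575186299632655785383929568162090376495104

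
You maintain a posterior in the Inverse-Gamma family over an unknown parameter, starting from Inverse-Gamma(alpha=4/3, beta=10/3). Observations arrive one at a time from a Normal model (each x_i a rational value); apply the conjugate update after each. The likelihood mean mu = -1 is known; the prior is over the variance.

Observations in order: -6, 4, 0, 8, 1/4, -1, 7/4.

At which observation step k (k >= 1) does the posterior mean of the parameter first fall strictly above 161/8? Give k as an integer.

k = 2

obs 1: x=-6 → posterior Inverse-Gamma(11/6, 95/6)
obs 2: x=4 → posterior Inverse-Gamma(7/3, 85/3)
obs 3: x=0 → posterior Inverse-Gamma(17/6, 173/6)
obs 4: x=8 → posterior Inverse-Gamma(10/3, 208/3)
obs 5: x=1/4 → posterior Inverse-Gamma(23/6, 6731/96)
obs 6: x=-1 → posterior Inverse-Gamma(13/3, 6731/96)
obs 7: x=7/4 → posterior Inverse-Gamma(29/6, 3547/48)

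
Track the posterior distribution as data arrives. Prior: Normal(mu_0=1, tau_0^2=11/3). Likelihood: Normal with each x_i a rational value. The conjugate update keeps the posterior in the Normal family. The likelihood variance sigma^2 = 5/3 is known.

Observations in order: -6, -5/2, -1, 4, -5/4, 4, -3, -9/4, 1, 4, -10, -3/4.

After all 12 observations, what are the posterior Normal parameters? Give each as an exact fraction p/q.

mu_0=-585/548, tau_0^2=55/411

obs 1: x=-6 → posterior Normal(-61/16, 55/48)
obs 2: x=-5/2 → posterior Normal(-59/18, 55/81)
obs 3: x=-1 → posterior Normal(-199/76, 55/114)
obs 4: x=4 → posterior Normal(-111/98, 55/147)
obs 5: x=-5/4 → posterior Normal(-277/240, 11/36)
obs 6: x=4 → posterior Normal(-101/284, 55/213)
obs 7: x=-3 → posterior Normal(-233/328, 55/246)
obs 8: x=-9/4 → posterior Normal(-83/93, 55/279)
obs 9: x=1 → posterior Normal(-9/13, 55/312)
obs 10: x=4 → posterior Normal(-28/115, 11/69)
obs 11: x=-10 → posterior Normal(-23/21, 55/378)
obs 12: x=-3/4 → posterior Normal(-585/548, 55/411)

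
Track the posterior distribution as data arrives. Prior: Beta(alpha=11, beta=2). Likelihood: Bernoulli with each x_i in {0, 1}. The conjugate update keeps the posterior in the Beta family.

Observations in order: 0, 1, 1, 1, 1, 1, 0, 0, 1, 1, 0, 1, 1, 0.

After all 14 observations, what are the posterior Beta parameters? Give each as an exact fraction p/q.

obs 1: x=0 → posterior Beta(11, 3)
obs 2: x=1 → posterior Beta(12, 3)
obs 3: x=1 → posterior Beta(13, 3)
obs 4: x=1 → posterior Beta(14, 3)
obs 5: x=1 → posterior Beta(15, 3)
obs 6: x=1 → posterior Beta(16, 3)
obs 7: x=0 → posterior Beta(16, 4)
obs 8: x=0 → posterior Beta(16, 5)
obs 9: x=1 → posterior Beta(17, 5)
obs 10: x=1 → posterior Beta(18, 5)
obs 11: x=0 → posterior Beta(18, 6)
obs 12: x=1 → posterior Beta(19, 6)
obs 13: x=1 → posterior Beta(20, 6)
obs 14: x=0 → posterior Beta(20, 7)

alpha=20, beta=7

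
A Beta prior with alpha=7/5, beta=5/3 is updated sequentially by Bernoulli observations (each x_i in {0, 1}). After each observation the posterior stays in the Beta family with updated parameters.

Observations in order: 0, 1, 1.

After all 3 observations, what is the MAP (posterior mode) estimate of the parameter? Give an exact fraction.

obs 1: x=0 → posterior Beta(7/5, 8/3)
obs 2: x=1 → posterior Beta(12/5, 8/3)
obs 3: x=1 → posterior Beta(17/5, 8/3)

36/61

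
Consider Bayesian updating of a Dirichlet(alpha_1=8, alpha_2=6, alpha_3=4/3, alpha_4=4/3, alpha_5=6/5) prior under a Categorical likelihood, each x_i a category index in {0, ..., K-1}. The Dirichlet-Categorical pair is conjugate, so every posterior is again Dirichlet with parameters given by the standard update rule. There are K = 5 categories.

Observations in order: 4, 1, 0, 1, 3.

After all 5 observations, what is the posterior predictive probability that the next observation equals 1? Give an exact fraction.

120/343

obs 1: x=4 → posterior Dirichlet(8, 6, 4/3, 4/3, 11/5)
obs 2: x=1 → posterior Dirichlet(8, 7, 4/3, 4/3, 11/5)
obs 3: x=0 → posterior Dirichlet(9, 7, 4/3, 4/3, 11/5)
obs 4: x=1 → posterior Dirichlet(9, 8, 4/3, 4/3, 11/5)
obs 5: x=3 → posterior Dirichlet(9, 8, 4/3, 7/3, 11/5)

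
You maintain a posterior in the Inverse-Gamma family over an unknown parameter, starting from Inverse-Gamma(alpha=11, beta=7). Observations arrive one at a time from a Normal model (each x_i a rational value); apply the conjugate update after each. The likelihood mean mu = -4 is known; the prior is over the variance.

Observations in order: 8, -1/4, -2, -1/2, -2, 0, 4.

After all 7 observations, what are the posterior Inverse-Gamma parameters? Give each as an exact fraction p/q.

alpha=29/2, beta=4357/32

obs 1: x=8 → posterior Inverse-Gamma(23/2, 79)
obs 2: x=-1/4 → posterior Inverse-Gamma(12, 2753/32)
obs 3: x=-2 → posterior Inverse-Gamma(25/2, 2817/32)
obs 4: x=-1/2 → posterior Inverse-Gamma(13, 3013/32)
obs 5: x=-2 → posterior Inverse-Gamma(27/2, 3077/32)
obs 6: x=0 → posterior Inverse-Gamma(14, 3333/32)
obs 7: x=4 → posterior Inverse-Gamma(29/2, 4357/32)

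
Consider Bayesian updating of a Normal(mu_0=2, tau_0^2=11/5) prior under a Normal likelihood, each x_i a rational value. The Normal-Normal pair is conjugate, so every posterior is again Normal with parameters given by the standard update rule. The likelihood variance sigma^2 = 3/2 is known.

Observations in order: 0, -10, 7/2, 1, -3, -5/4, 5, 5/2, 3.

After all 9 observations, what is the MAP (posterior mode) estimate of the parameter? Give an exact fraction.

obs 1: x=0 → posterior Normal(30/37, 33/37)
obs 2: x=-10 → posterior Normal(-190/59, 33/59)
obs 3: x=7/2 → posterior Normal(-113/81, 11/27)
obs 4: x=1 → posterior Normal(-91/103, 33/103)
obs 5: x=-3 → posterior Normal(-157/125, 33/125)
obs 6: x=-5/4 → posterior Normal(-123/98, 11/49)
obs 7: x=5 → posterior Normal(-149/338, 33/169)
obs 8: x=5/2 → posterior Normal(-39/382, 33/191)
obs 9: x=3 → posterior Normal(31/142, 11/71)

31/142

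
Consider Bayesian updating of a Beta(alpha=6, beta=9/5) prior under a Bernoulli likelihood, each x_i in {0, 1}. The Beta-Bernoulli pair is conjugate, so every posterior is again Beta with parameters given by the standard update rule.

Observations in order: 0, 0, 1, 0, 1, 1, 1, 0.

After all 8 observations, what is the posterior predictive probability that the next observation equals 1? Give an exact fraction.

obs 1: x=0 → posterior Beta(6, 14/5)
obs 2: x=0 → posterior Beta(6, 19/5)
obs 3: x=1 → posterior Beta(7, 19/5)
obs 4: x=0 → posterior Beta(7, 24/5)
obs 5: x=1 → posterior Beta(8, 24/5)
obs 6: x=1 → posterior Beta(9, 24/5)
obs 7: x=1 → posterior Beta(10, 24/5)
obs 8: x=0 → posterior Beta(10, 29/5)

50/79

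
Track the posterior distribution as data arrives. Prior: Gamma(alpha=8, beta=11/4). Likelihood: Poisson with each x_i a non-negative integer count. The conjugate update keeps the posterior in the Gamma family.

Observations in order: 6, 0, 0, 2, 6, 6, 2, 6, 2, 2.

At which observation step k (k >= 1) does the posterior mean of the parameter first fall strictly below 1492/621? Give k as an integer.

obs 1: x=6 → posterior Gamma(14, 15/4)
obs 2: x=0 → posterior Gamma(14, 19/4)
obs 3: x=0 → posterior Gamma(14, 23/4)
obs 4: x=2 → posterior Gamma(16, 27/4)
obs 5: x=6 → posterior Gamma(22, 31/4)
obs 6: x=6 → posterior Gamma(28, 35/4)
obs 7: x=2 → posterior Gamma(30, 39/4)
obs 8: x=6 → posterior Gamma(36, 43/4)
obs 9: x=2 → posterior Gamma(38, 47/4)
obs 10: x=2 → posterior Gamma(40, 51/4)

k = 4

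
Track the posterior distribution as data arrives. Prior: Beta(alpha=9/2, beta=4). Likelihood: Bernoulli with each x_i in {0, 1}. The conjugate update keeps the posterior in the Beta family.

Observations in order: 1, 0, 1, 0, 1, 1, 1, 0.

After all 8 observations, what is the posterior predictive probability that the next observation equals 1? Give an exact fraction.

obs 1: x=1 → posterior Beta(11/2, 4)
obs 2: x=0 → posterior Beta(11/2, 5)
obs 3: x=1 → posterior Beta(13/2, 5)
obs 4: x=0 → posterior Beta(13/2, 6)
obs 5: x=1 → posterior Beta(15/2, 6)
obs 6: x=1 → posterior Beta(17/2, 6)
obs 7: x=1 → posterior Beta(19/2, 6)
obs 8: x=0 → posterior Beta(19/2, 7)

19/33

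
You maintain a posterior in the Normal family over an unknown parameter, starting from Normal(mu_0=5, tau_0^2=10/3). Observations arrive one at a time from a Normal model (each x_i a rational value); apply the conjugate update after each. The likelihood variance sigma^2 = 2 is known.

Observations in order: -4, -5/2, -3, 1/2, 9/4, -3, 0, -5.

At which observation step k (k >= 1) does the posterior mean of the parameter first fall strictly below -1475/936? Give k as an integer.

k = 3

obs 1: x=-4 → posterior Normal(-5/8, 5/4)
obs 2: x=-5/2 → posterior Normal(-35/26, 10/13)
obs 3: x=-3 → posterior Normal(-65/36, 5/9)
obs 4: x=1/2 → posterior Normal(-30/23, 10/23)
obs 5: x=9/4 → posterior Normal(-75/112, 5/14)
obs 6: x=-3 → posterior Normal(-45/44, 10/33)
obs 7: x=0 → posterior Normal(-135/152, 5/19)
obs 8: x=-5 → posterior Normal(-235/172, 10/43)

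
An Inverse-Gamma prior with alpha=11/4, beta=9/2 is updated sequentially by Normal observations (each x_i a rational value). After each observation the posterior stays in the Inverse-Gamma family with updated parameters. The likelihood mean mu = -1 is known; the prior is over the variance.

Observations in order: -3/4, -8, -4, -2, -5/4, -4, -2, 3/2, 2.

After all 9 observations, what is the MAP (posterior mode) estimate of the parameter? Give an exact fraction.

249/44

obs 1: x=-3/4 → posterior Inverse-Gamma(13/4, 145/32)
obs 2: x=-8 → posterior Inverse-Gamma(15/4, 929/32)
obs 3: x=-4 → posterior Inverse-Gamma(17/4, 1073/32)
obs 4: x=-2 → posterior Inverse-Gamma(19/4, 1089/32)
obs 5: x=-5/4 → posterior Inverse-Gamma(21/4, 545/16)
obs 6: x=-4 → posterior Inverse-Gamma(23/4, 617/16)
obs 7: x=-2 → posterior Inverse-Gamma(25/4, 625/16)
obs 8: x=3/2 → posterior Inverse-Gamma(27/4, 675/16)
obs 9: x=2 → posterior Inverse-Gamma(29/4, 747/16)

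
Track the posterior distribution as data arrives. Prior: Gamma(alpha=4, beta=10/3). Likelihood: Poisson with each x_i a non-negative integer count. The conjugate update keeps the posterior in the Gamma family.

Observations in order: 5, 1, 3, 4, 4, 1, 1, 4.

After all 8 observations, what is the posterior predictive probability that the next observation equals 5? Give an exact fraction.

obs 1: x=5 → posterior Gamma(9, 13/3)
obs 2: x=1 → posterior Gamma(10, 16/3)
obs 3: x=3 → posterior Gamma(13, 19/3)
obs 4: x=4 → posterior Gamma(17, 22/3)
obs 5: x=4 → posterior Gamma(21, 25/3)
obs 6: x=1 → posterior Gamma(22, 28/3)
obs 7: x=1 → posterior Gamma(23, 31/3)
obs 8: x=4 → posterior Gamma(27, 34/3)

9241841790752987052512938321281407805046036365312/152214200233450528559804138174517974884637692126081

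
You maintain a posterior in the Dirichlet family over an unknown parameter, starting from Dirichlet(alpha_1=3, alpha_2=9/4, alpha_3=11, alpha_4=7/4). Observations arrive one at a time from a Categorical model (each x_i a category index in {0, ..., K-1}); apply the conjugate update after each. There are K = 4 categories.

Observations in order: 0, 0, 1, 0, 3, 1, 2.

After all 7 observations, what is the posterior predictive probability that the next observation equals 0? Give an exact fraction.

obs 1: x=0 → posterior Dirichlet(4, 9/4, 11, 7/4)
obs 2: x=0 → posterior Dirichlet(5, 9/4, 11, 7/4)
obs 3: x=1 → posterior Dirichlet(5, 13/4, 11, 7/4)
obs 4: x=0 → posterior Dirichlet(6, 13/4, 11, 7/4)
obs 5: x=3 → posterior Dirichlet(6, 13/4, 11, 11/4)
obs 6: x=1 → posterior Dirichlet(6, 17/4, 11, 11/4)
obs 7: x=2 → posterior Dirichlet(6, 17/4, 12, 11/4)

6/25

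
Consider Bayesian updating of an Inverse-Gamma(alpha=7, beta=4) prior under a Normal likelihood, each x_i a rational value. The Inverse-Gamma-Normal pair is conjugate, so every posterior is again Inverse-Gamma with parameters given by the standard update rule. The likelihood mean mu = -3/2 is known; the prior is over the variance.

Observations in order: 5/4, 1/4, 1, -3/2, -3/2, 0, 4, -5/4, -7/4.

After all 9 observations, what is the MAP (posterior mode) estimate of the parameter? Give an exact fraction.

23/10

obs 1: x=5/4 → posterior Inverse-Gamma(15/2, 249/32)
obs 2: x=1/4 → posterior Inverse-Gamma(8, 149/16)
obs 3: x=1 → posterior Inverse-Gamma(17/2, 199/16)
obs 4: x=-3/2 → posterior Inverse-Gamma(9, 199/16)
obs 5: x=-3/2 → posterior Inverse-Gamma(19/2, 199/16)
obs 6: x=0 → posterior Inverse-Gamma(10, 217/16)
obs 7: x=4 → posterior Inverse-Gamma(21/2, 459/16)
obs 8: x=-5/4 → posterior Inverse-Gamma(11, 919/32)
obs 9: x=-7/4 → posterior Inverse-Gamma(23/2, 115/4)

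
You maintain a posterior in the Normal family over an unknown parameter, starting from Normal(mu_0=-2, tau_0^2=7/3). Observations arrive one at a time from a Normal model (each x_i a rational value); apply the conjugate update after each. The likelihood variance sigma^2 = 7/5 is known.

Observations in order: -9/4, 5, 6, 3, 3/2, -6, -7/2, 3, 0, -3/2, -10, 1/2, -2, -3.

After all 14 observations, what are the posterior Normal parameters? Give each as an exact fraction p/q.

mu_0=-209/292, tau_0^2=7/73

obs 1: x=-9/4 → posterior Normal(-69/32, 7/8)
obs 2: x=5 → posterior Normal(31/52, 7/13)
obs 3: x=6 → posterior Normal(151/72, 7/18)
obs 4: x=3 → posterior Normal(211/92, 7/23)
obs 5: x=3/2 → posterior Normal(241/112, 1/4)
obs 6: x=-6 → posterior Normal(11/12, 7/33)
obs 7: x=-7/2 → posterior Normal(51/152, 7/38)
obs 8: x=3 → posterior Normal(111/172, 7/43)
obs 9: x=0 → posterior Normal(37/64, 7/48)
obs 10: x=-3/2 → posterior Normal(81/212, 7/53)
obs 11: x=-10 → posterior Normal(-119/232, 7/58)
obs 12: x=1/2 → posterior Normal(-109/252, 1/9)
obs 13: x=-2 → posterior Normal(-149/272, 7/68)
obs 14: x=-3 → posterior Normal(-209/292, 7/73)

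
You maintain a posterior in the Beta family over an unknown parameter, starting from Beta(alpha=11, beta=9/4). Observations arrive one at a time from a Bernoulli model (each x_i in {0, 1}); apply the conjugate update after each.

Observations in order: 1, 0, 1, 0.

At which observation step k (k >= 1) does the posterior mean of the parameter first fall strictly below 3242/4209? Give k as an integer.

k = 4

obs 1: x=1 → posterior Beta(12, 9/4)
obs 2: x=0 → posterior Beta(12, 13/4)
obs 3: x=1 → posterior Beta(13, 13/4)
obs 4: x=0 → posterior Beta(13, 17/4)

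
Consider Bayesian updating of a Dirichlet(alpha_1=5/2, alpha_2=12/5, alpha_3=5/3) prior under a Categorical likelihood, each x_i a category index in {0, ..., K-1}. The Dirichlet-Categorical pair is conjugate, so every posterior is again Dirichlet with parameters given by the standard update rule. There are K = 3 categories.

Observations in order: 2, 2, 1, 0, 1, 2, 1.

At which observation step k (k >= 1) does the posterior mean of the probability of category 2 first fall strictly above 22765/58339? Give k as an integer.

k = 2

obs 1: x=2 → posterior Dirichlet(5/2, 12/5, 8/3)
obs 2: x=2 → posterior Dirichlet(5/2, 12/5, 11/3)
obs 3: x=1 → posterior Dirichlet(5/2, 17/5, 11/3)
obs 4: x=0 → posterior Dirichlet(7/2, 17/5, 11/3)
obs 5: x=1 → posterior Dirichlet(7/2, 22/5, 11/3)
obs 6: x=2 → posterior Dirichlet(7/2, 22/5, 14/3)
obs 7: x=1 → posterior Dirichlet(7/2, 27/5, 14/3)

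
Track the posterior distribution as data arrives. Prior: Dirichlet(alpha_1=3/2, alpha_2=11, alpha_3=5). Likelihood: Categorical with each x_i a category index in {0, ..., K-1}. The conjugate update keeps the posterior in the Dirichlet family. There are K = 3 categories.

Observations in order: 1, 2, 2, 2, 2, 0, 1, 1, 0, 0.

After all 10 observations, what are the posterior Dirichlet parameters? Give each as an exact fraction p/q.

alpha_1=9/2, alpha_2=14, alpha_3=9

obs 1: x=1 → posterior Dirichlet(3/2, 12, 5)
obs 2: x=2 → posterior Dirichlet(3/2, 12, 6)
obs 3: x=2 → posterior Dirichlet(3/2, 12, 7)
obs 4: x=2 → posterior Dirichlet(3/2, 12, 8)
obs 5: x=2 → posterior Dirichlet(3/2, 12, 9)
obs 6: x=0 → posterior Dirichlet(5/2, 12, 9)
obs 7: x=1 → posterior Dirichlet(5/2, 13, 9)
obs 8: x=1 → posterior Dirichlet(5/2, 14, 9)
obs 9: x=0 → posterior Dirichlet(7/2, 14, 9)
obs 10: x=0 → posterior Dirichlet(9/2, 14, 9)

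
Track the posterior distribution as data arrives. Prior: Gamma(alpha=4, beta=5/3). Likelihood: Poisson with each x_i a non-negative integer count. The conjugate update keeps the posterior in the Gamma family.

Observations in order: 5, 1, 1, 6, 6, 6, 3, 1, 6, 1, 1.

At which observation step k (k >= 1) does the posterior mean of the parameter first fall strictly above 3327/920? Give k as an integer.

obs 1: x=5 → posterior Gamma(9, 8/3)
obs 2: x=1 → posterior Gamma(10, 11/3)
obs 3: x=1 → posterior Gamma(11, 14/3)
obs 4: x=6 → posterior Gamma(17, 17/3)
obs 5: x=6 → posterior Gamma(23, 20/3)
obs 6: x=6 → posterior Gamma(29, 23/3)
obs 7: x=3 → posterior Gamma(32, 26/3)
obs 8: x=1 → posterior Gamma(33, 29/3)
obs 9: x=6 → posterior Gamma(39, 32/3)
obs 10: x=1 → posterior Gamma(40, 35/3)
obs 11: x=1 → posterior Gamma(41, 38/3)

k = 6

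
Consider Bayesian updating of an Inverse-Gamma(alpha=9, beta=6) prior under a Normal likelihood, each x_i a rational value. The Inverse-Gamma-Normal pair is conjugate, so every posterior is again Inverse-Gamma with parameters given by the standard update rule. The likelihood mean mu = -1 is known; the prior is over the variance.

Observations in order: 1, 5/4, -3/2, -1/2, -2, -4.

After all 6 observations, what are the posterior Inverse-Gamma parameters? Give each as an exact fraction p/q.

alpha=12, beta=505/32

obs 1: x=1 → posterior Inverse-Gamma(19/2, 8)
obs 2: x=5/4 → posterior Inverse-Gamma(10, 337/32)
obs 3: x=-3/2 → posterior Inverse-Gamma(21/2, 341/32)
obs 4: x=-1/2 → posterior Inverse-Gamma(11, 345/32)
obs 5: x=-2 → posterior Inverse-Gamma(23/2, 361/32)
obs 6: x=-4 → posterior Inverse-Gamma(12, 505/32)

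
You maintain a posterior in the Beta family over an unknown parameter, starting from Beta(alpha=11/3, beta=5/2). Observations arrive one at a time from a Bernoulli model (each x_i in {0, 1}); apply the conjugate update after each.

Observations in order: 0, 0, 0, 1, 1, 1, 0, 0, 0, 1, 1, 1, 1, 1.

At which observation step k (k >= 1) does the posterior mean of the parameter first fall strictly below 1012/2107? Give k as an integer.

k = 2

obs 1: x=0 → posterior Beta(11/3, 7/2)
obs 2: x=0 → posterior Beta(11/3, 9/2)
obs 3: x=0 → posterior Beta(11/3, 11/2)
obs 4: x=1 → posterior Beta(14/3, 11/2)
obs 5: x=1 → posterior Beta(17/3, 11/2)
obs 6: x=1 → posterior Beta(20/3, 11/2)
obs 7: x=0 → posterior Beta(20/3, 13/2)
obs 8: x=0 → posterior Beta(20/3, 15/2)
obs 9: x=0 → posterior Beta(20/3, 17/2)
obs 10: x=1 → posterior Beta(23/3, 17/2)
obs 11: x=1 → posterior Beta(26/3, 17/2)
obs 12: x=1 → posterior Beta(29/3, 17/2)
obs 13: x=1 → posterior Beta(32/3, 17/2)
obs 14: x=1 → posterior Beta(35/3, 17/2)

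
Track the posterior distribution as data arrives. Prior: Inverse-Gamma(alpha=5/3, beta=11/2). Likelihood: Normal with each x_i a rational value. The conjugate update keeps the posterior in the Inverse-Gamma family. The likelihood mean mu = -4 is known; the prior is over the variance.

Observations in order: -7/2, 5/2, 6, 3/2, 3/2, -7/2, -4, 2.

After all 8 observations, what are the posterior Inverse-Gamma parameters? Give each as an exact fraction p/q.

obs 1: x=-7/2 → posterior Inverse-Gamma(13/6, 45/8)
obs 2: x=5/2 → posterior Inverse-Gamma(8/3, 107/4)
obs 3: x=6 → posterior Inverse-Gamma(19/6, 307/4)
obs 4: x=3/2 → posterior Inverse-Gamma(11/3, 735/8)
obs 5: x=3/2 → posterior Inverse-Gamma(25/6, 107)
obs 6: x=-7/2 → posterior Inverse-Gamma(14/3, 857/8)
obs 7: x=-4 → posterior Inverse-Gamma(31/6, 857/8)
obs 8: x=2 → posterior Inverse-Gamma(17/3, 1001/8)

alpha=17/3, beta=1001/8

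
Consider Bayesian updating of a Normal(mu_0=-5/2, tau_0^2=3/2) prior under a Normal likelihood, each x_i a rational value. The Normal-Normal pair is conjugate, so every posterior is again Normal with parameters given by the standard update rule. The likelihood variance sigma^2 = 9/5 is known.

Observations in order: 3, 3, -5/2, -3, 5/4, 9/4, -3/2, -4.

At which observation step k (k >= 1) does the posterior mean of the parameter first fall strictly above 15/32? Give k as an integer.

k = 2

obs 1: x=3 → posterior Normal(0, 9/11)
obs 2: x=3 → posterior Normal(15/16, 9/16)
obs 3: x=-5/2 → posterior Normal(5/42, 3/7)
obs 4: x=-3 → posterior Normal(-25/52, 9/26)
obs 5: x=5/4 → posterior Normal(-25/124, 9/31)
obs 6: x=9/4 → posterior Normal(5/36, 1/4)
obs 7: x=-3/2 → posterior Normal(-5/82, 9/41)
obs 8: x=-4 → posterior Normal(-45/92, 9/46)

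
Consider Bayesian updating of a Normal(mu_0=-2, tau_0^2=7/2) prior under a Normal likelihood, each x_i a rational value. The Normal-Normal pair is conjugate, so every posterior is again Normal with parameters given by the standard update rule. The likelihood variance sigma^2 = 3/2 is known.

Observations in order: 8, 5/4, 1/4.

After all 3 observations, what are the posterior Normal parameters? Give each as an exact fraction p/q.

obs 1: x=8 → posterior Normal(5, 21/20)
obs 2: x=5/4 → posterior Normal(235/68, 21/34)
obs 3: x=1/4 → posterior Normal(121/48, 7/16)

mu_0=121/48, tau_0^2=7/16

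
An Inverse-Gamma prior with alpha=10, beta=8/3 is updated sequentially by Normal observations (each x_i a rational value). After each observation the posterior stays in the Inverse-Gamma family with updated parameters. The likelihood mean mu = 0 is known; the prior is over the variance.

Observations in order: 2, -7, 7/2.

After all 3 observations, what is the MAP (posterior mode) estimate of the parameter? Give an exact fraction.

847/300

obs 1: x=2 → posterior Inverse-Gamma(21/2, 14/3)
obs 2: x=-7 → posterior Inverse-Gamma(11, 175/6)
obs 3: x=7/2 → posterior Inverse-Gamma(23/2, 847/24)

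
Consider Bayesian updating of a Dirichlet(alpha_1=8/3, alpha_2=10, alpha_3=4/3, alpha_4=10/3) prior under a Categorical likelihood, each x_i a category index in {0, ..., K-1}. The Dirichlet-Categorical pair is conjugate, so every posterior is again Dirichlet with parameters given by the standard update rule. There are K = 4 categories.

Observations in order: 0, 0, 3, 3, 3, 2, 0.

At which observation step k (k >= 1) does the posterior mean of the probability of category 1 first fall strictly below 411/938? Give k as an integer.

obs 1: x=0 → posterior Dirichlet(11/3, 10, 4/3, 10/3)
obs 2: x=0 → posterior Dirichlet(14/3, 10, 4/3, 10/3)
obs 3: x=3 → posterior Dirichlet(14/3, 10, 4/3, 13/3)
obs 4: x=3 → posterior Dirichlet(14/3, 10, 4/3, 16/3)
obs 5: x=3 → posterior Dirichlet(14/3, 10, 4/3, 19/3)
obs 6: x=2 → posterior Dirichlet(14/3, 10, 7/3, 19/3)
obs 7: x=0 → posterior Dirichlet(17/3, 10, 7/3, 19/3)

k = 6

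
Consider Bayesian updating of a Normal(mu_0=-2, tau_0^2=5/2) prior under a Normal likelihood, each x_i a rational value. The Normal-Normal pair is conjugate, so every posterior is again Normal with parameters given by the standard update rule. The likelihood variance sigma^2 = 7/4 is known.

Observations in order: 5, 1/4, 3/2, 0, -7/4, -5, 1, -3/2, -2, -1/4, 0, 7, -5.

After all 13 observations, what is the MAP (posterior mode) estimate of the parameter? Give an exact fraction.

-43/274

obs 1: x=5 → posterior Normal(36/17, 35/34)
obs 2: x=1/4 → posterior Normal(77/54, 35/54)
obs 3: x=3/2 → posterior Normal(107/74, 35/74)
obs 4: x=0 → posterior Normal(107/94, 35/94)
obs 5: x=-7/4 → posterior Normal(12/19, 35/114)
obs 6: x=-5 → posterior Normal(-14/67, 35/134)
obs 7: x=1 → posterior Normal(-4/77, 5/22)
obs 8: x=-3/2 → posterior Normal(-19/87, 35/174)
obs 9: x=-2 → posterior Normal(-39/97, 35/194)
obs 10: x=-1/4 → posterior Normal(-83/214, 35/214)
obs 11: x=0 → posterior Normal(-83/234, 35/234)
obs 12: x=7 → posterior Normal(57/254, 35/254)
obs 13: x=-5 → posterior Normal(-43/274, 35/274)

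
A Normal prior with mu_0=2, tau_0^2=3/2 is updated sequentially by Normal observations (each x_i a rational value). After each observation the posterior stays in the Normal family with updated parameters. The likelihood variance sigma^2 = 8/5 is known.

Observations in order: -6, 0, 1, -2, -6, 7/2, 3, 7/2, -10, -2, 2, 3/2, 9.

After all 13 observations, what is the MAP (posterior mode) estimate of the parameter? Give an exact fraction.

-11/422

obs 1: x=-6 → posterior Normal(-58/31, 24/31)
obs 2: x=0 → posterior Normal(-29/23, 12/23)
obs 3: x=1 → posterior Normal(-43/61, 24/61)
obs 4: x=-2 → posterior Normal(-73/76, 6/19)
obs 5: x=-6 → posterior Normal(-163/91, 24/91)
obs 6: x=7/2 → posterior Normal(-221/212, 12/53)
obs 7: x=3 → posterior Normal(-131/242, 24/121)
obs 8: x=7/2 → posterior Normal(-13/136, 3/17)
obs 9: x=-10 → posterior Normal(-163/151, 24/151)
obs 10: x=-2 → posterior Normal(-193/166, 12/83)
obs 11: x=2 → posterior Normal(-163/181, 24/181)
obs 12: x=3/2 → posterior Normal(-281/392, 6/49)
obs 13: x=9 → posterior Normal(-11/422, 24/211)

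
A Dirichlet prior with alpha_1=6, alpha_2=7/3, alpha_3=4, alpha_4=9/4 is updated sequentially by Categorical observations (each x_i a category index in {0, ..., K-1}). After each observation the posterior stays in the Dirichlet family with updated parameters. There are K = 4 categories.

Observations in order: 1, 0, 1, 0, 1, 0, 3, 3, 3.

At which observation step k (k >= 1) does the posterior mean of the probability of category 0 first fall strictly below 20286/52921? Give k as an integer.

k = 9

obs 1: x=1 → posterior Dirichlet(6, 10/3, 4, 9/4)
obs 2: x=0 → posterior Dirichlet(7, 10/3, 4, 9/4)
obs 3: x=1 → posterior Dirichlet(7, 13/3, 4, 9/4)
obs 4: x=0 → posterior Dirichlet(8, 13/3, 4, 9/4)
obs 5: x=1 → posterior Dirichlet(8, 16/3, 4, 9/4)
obs 6: x=0 → posterior Dirichlet(9, 16/3, 4, 9/4)
obs 7: x=3 → posterior Dirichlet(9, 16/3, 4, 13/4)
obs 8: x=3 → posterior Dirichlet(9, 16/3, 4, 17/4)
obs 9: x=3 → posterior Dirichlet(9, 16/3, 4, 21/4)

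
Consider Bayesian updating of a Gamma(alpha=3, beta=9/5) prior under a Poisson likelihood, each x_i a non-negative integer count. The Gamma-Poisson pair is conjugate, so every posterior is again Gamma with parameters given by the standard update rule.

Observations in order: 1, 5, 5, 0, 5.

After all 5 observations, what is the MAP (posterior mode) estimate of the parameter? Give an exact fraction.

45/17

obs 1: x=1 → posterior Gamma(4, 14/5)
obs 2: x=5 → posterior Gamma(9, 19/5)
obs 3: x=5 → posterior Gamma(14, 24/5)
obs 4: x=0 → posterior Gamma(14, 29/5)
obs 5: x=5 → posterior Gamma(19, 34/5)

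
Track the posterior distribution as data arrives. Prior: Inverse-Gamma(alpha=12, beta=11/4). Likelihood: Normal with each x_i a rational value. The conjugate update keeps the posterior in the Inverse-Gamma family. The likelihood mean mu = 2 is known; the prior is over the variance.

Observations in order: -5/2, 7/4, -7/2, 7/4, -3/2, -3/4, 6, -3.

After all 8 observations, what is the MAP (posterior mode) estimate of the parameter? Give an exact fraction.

obs 1: x=-5/2 → posterior Inverse-Gamma(25/2, 103/8)
obs 2: x=7/4 → posterior Inverse-Gamma(13, 413/32)
obs 3: x=-7/2 → posterior Inverse-Gamma(27/2, 897/32)
obs 4: x=7/4 → posterior Inverse-Gamma(14, 449/16)
obs 5: x=-3/2 → posterior Inverse-Gamma(29/2, 547/16)
obs 6: x=-3/4 → posterior Inverse-Gamma(15, 1215/32)
obs 7: x=6 → posterior Inverse-Gamma(31/2, 1471/32)
obs 8: x=-3 → posterior Inverse-Gamma(16, 1871/32)

1871/544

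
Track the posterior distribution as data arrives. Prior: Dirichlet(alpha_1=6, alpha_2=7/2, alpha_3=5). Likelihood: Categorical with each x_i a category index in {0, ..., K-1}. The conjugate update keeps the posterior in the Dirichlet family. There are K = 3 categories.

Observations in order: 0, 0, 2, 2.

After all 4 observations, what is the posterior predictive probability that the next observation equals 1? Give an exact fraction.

obs 1: x=0 → posterior Dirichlet(7, 7/2, 5)
obs 2: x=0 → posterior Dirichlet(8, 7/2, 5)
obs 3: x=2 → posterior Dirichlet(8, 7/2, 6)
obs 4: x=2 → posterior Dirichlet(8, 7/2, 7)

7/37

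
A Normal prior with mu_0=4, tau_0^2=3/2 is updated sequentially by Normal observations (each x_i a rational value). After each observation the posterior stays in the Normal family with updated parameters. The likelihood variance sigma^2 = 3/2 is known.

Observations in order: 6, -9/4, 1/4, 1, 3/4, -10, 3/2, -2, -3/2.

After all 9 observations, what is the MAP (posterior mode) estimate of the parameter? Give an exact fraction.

obs 1: x=6 → posterior Normal(5, 3/4)
obs 2: x=-9/4 → posterior Normal(31/12, 1/2)
obs 3: x=1/4 → posterior Normal(2, 3/8)
obs 4: x=1 → posterior Normal(9/5, 3/10)
obs 5: x=3/4 → posterior Normal(13/8, 1/4)
obs 6: x=-10 → posterior Normal(-1/28, 3/14)
obs 7: x=3/2 → posterior Normal(5/32, 3/16)
obs 8: x=-2 → posterior Normal(-1/12, 1/6)
obs 9: x=-3/2 → posterior Normal(-9/40, 3/20)

-9/40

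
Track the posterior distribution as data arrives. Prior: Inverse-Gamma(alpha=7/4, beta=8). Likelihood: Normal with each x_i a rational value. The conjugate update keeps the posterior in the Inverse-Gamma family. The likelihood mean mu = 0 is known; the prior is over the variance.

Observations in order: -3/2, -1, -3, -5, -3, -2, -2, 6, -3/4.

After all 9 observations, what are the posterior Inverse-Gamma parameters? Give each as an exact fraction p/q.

alpha=25/4, beta=1709/32

obs 1: x=-3/2 → posterior Inverse-Gamma(9/4, 73/8)
obs 2: x=-1 → posterior Inverse-Gamma(11/4, 77/8)
obs 3: x=-3 → posterior Inverse-Gamma(13/4, 113/8)
obs 4: x=-5 → posterior Inverse-Gamma(15/4, 213/8)
obs 5: x=-3 → posterior Inverse-Gamma(17/4, 249/8)
obs 6: x=-2 → posterior Inverse-Gamma(19/4, 265/8)
obs 7: x=-2 → posterior Inverse-Gamma(21/4, 281/8)
obs 8: x=6 → posterior Inverse-Gamma(23/4, 425/8)
obs 9: x=-3/4 → posterior Inverse-Gamma(25/4, 1709/32)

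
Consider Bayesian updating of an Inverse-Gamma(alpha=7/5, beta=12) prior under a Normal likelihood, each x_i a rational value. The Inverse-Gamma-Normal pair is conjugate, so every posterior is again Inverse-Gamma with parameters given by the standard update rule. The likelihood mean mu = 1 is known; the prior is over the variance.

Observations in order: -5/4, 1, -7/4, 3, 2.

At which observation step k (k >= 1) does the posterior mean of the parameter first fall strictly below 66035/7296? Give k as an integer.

k = 4

obs 1: x=-5/4 → posterior Inverse-Gamma(19/10, 465/32)
obs 2: x=1 → posterior Inverse-Gamma(12/5, 465/32)
obs 3: x=-7/4 → posterior Inverse-Gamma(29/10, 293/16)
obs 4: x=3 → posterior Inverse-Gamma(17/5, 325/16)
obs 5: x=2 → posterior Inverse-Gamma(39/10, 333/16)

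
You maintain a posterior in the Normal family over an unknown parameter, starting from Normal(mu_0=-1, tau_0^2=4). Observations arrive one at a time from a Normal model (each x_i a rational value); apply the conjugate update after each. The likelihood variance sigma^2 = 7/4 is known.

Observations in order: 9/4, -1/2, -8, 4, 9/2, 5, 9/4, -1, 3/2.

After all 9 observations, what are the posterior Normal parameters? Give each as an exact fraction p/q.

obs 1: x=9/4 → posterior Normal(29/23, 28/23)
obs 2: x=-1/2 → posterior Normal(7/13, 28/39)
obs 3: x=-8 → posterior Normal(-107/55, 28/55)
obs 4: x=4 → posterior Normal(-43/71, 28/71)
obs 5: x=9/2 → posterior Normal(1/3, 28/87)
obs 6: x=5 → posterior Normal(109/103, 28/103)
obs 7: x=9/4 → posterior Normal(145/119, 4/17)
obs 8: x=-1 → posterior Normal(43/45, 28/135)
obs 9: x=3/2 → posterior Normal(153/151, 28/151)

mu_0=153/151, tau_0^2=28/151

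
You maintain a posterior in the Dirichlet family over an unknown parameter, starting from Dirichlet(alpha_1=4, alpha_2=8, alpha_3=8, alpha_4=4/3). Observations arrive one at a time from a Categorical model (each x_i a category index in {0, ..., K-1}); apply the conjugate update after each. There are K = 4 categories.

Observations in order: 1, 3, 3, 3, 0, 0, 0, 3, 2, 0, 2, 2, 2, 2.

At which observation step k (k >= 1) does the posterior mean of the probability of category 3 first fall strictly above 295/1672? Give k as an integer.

k = 8

obs 1: x=1 → posterior Dirichlet(4, 9, 8, 4/3)
obs 2: x=3 → posterior Dirichlet(4, 9, 8, 7/3)
obs 3: x=3 → posterior Dirichlet(4, 9, 8, 10/3)
obs 4: x=3 → posterior Dirichlet(4, 9, 8, 13/3)
obs 5: x=0 → posterior Dirichlet(5, 9, 8, 13/3)
obs 6: x=0 → posterior Dirichlet(6, 9, 8, 13/3)
obs 7: x=0 → posterior Dirichlet(7, 9, 8, 13/3)
obs 8: x=3 → posterior Dirichlet(7, 9, 8, 16/3)
obs 9: x=2 → posterior Dirichlet(7, 9, 9, 16/3)
obs 10: x=0 → posterior Dirichlet(8, 9, 9, 16/3)
obs 11: x=2 → posterior Dirichlet(8, 9, 10, 16/3)
obs 12: x=2 → posterior Dirichlet(8, 9, 11, 16/3)
obs 13: x=2 → posterior Dirichlet(8, 9, 12, 16/3)
obs 14: x=2 → posterior Dirichlet(8, 9, 13, 16/3)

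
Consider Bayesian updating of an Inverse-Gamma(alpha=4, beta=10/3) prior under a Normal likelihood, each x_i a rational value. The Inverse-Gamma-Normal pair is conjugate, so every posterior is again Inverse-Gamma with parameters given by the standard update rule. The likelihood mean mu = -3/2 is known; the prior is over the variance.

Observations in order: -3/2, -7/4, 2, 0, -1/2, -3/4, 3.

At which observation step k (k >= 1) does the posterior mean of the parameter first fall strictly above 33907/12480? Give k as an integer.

k = 7

obs 1: x=-3/2 → posterior Inverse-Gamma(9/2, 10/3)
obs 2: x=-7/4 → posterior Inverse-Gamma(5, 323/96)
obs 3: x=2 → posterior Inverse-Gamma(11/2, 911/96)
obs 4: x=0 → posterior Inverse-Gamma(6, 1019/96)
obs 5: x=-1/2 → posterior Inverse-Gamma(13/2, 1067/96)
obs 6: x=-3/4 → posterior Inverse-Gamma(7, 547/48)
obs 7: x=3 → posterior Inverse-Gamma(15/2, 1033/48)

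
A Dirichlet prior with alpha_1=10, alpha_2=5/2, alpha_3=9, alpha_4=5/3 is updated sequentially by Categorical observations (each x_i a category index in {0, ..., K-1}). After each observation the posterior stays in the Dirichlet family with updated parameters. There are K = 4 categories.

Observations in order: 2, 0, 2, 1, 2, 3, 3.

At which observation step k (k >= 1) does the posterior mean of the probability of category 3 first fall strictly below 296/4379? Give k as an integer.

obs 1: x=2 → posterior Dirichlet(10, 5/2, 10, 5/3)
obs 2: x=0 → posterior Dirichlet(11, 5/2, 10, 5/3)
obs 3: x=2 → posterior Dirichlet(11, 5/2, 11, 5/3)
obs 4: x=1 → posterior Dirichlet(11, 7/2, 11, 5/3)
obs 5: x=2 → posterior Dirichlet(11, 7/2, 12, 5/3)
obs 6: x=3 → posterior Dirichlet(11, 7/2, 12, 8/3)
obs 7: x=3 → posterior Dirichlet(11, 7/2, 12, 11/3)

k = 2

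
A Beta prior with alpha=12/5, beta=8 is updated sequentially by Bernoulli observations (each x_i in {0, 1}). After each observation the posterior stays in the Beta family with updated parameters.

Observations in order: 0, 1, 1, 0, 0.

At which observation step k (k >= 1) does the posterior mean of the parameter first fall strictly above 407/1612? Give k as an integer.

k = 2

obs 1: x=0 → posterior Beta(12/5, 9)
obs 2: x=1 → posterior Beta(17/5, 9)
obs 3: x=1 → posterior Beta(22/5, 9)
obs 4: x=0 → posterior Beta(22/5, 10)
obs 5: x=0 → posterior Beta(22/5, 11)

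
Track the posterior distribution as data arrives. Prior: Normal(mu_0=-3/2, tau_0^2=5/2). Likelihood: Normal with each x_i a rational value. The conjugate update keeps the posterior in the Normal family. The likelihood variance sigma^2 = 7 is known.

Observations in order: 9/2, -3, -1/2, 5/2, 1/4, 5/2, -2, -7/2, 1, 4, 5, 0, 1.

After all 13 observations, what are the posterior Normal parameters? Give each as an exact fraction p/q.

obs 1: x=9/2 → posterior Normal(3/38, 35/19)
obs 2: x=-3 → posterior Normal(-9/16, 35/24)
obs 3: x=-1/2 → posterior Normal(-16/29, 35/29)
obs 4: x=5/2 → posterior Normal(-7/68, 35/34)
obs 5: x=1/4 → posterior Normal(-3/52, 35/39)
obs 6: x=5/2 → posterior Normal(41/176, 35/44)
obs 7: x=-2 → posterior Normal(1/196, 5/7)
obs 8: x=-7/2 → posterior Normal(-23/72, 35/54)
obs 9: x=1 → posterior Normal(-49/236, 35/59)
obs 10: x=4 → posterior Normal(31/256, 35/64)
obs 11: x=5 → posterior Normal(131/276, 35/69)
obs 12: x=0 → posterior Normal(131/296, 35/74)
obs 13: x=1 → posterior Normal(151/316, 35/79)

mu_0=151/316, tau_0^2=35/79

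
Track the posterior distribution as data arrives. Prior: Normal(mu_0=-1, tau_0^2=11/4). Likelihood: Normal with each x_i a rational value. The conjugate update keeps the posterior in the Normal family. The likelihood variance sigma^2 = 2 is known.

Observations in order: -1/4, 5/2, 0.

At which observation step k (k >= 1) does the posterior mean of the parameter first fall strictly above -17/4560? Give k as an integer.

obs 1: x=-1/4 → posterior Normal(-43/76, 22/19)
obs 2: x=5/2 → posterior Normal(67/120, 11/15)
obs 3: x=0 → posterior Normal(67/164, 22/41)

k = 2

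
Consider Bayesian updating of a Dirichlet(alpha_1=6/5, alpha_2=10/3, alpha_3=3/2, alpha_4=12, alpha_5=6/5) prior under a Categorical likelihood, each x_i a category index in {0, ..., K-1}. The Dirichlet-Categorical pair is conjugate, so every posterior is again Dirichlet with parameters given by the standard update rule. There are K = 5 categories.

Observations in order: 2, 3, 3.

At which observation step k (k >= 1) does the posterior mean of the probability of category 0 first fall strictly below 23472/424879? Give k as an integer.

obs 1: x=2 → posterior Dirichlet(6/5, 10/3, 5/2, 12, 6/5)
obs 2: x=3 → posterior Dirichlet(6/5, 10/3, 5/2, 13, 6/5)
obs 3: x=3 → posterior Dirichlet(6/5, 10/3, 5/2, 14, 6/5)

k = 3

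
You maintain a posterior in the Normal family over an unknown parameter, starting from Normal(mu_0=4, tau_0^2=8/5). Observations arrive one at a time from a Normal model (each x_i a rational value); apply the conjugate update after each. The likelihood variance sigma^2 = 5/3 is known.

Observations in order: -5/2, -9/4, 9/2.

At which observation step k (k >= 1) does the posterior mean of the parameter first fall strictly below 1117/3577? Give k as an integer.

k = 2

obs 1: x=-5/2 → posterior Normal(40/49, 40/49)
obs 2: x=-9/4 → posterior Normal(-14/73, 40/73)
obs 3: x=9/2 → posterior Normal(94/97, 40/97)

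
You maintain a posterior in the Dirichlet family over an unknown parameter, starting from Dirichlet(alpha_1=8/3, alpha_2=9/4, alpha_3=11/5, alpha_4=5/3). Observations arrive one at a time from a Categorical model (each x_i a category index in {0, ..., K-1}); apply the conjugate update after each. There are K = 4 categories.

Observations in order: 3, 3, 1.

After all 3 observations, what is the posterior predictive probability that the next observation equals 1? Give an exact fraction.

obs 1: x=3 → posterior Dirichlet(8/3, 9/4, 11/5, 8/3)
obs 2: x=3 → posterior Dirichlet(8/3, 9/4, 11/5, 11/3)
obs 3: x=1 → posterior Dirichlet(8/3, 13/4, 11/5, 11/3)

195/707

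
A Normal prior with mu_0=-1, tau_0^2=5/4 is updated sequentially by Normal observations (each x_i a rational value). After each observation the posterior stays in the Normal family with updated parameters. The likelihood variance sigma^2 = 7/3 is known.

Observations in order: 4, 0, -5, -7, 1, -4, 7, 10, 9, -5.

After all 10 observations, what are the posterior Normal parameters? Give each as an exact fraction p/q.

obs 1: x=4 → posterior Normal(32/43, 35/43)
obs 2: x=0 → posterior Normal(16/29, 35/58)
obs 3: x=-5 → posterior Normal(-43/73, 35/73)
obs 4: x=-7 → posterior Normal(-37/22, 35/88)
obs 5: x=1 → posterior Normal(-133/103, 35/103)
obs 6: x=-4 → posterior Normal(-193/118, 35/118)
obs 7: x=7 → posterior Normal(-88/133, 5/19)
obs 8: x=10 → posterior Normal(31/74, 35/148)
obs 9: x=9 → posterior Normal(197/163, 35/163)
obs 10: x=-5 → posterior Normal(61/89, 35/178)

mu_0=61/89, tau_0^2=35/178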